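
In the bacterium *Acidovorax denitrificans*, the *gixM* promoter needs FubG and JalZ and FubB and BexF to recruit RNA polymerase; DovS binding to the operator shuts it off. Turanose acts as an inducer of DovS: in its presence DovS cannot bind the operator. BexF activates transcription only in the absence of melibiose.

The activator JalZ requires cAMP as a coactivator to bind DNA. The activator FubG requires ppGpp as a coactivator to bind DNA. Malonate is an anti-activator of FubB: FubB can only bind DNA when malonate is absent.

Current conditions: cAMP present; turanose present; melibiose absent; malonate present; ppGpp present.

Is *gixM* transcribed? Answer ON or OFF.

Turanose is present, so DovS is inactive.
ppGpp is present, so FubG is active.
cAMP is present, so JalZ is active.
Malonate is present, so FubB is inactive.
Melibiose is absent, so BexF is active.
Required activator FubB is absent, so *gixM* is not transcribed.

OFF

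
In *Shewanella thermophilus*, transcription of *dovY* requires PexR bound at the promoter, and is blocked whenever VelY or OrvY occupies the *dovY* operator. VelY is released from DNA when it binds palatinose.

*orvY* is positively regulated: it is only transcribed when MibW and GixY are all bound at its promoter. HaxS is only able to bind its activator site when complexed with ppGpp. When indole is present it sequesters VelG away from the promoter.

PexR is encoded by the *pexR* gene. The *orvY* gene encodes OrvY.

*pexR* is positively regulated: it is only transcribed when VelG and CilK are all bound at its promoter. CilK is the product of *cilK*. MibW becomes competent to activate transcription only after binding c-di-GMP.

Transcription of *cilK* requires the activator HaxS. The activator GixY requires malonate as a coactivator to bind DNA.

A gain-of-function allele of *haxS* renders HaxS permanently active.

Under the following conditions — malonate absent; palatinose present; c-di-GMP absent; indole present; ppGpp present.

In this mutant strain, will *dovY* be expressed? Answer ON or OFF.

Palatinose is present, so VelY is inactive.
c-di-GMP is absent, so MibW is inactive.
Malonate is absent, so GixY is inactive.
Required activator MibW is absent, so *orvY* is not transcribed.
So OrvY is not produced.
Indole is present, so VelG is inactive.
HaxS is constitutively active in this strain.
No repressor is bound and HaxS is active, so *cilK* is transcribed.
So CilK is produced and active.
Required activator VelG is absent, so *pexR* is not transcribed.
So PexR is not produced.
Required activator PexR is absent, so *dovY* is not transcribed.

OFF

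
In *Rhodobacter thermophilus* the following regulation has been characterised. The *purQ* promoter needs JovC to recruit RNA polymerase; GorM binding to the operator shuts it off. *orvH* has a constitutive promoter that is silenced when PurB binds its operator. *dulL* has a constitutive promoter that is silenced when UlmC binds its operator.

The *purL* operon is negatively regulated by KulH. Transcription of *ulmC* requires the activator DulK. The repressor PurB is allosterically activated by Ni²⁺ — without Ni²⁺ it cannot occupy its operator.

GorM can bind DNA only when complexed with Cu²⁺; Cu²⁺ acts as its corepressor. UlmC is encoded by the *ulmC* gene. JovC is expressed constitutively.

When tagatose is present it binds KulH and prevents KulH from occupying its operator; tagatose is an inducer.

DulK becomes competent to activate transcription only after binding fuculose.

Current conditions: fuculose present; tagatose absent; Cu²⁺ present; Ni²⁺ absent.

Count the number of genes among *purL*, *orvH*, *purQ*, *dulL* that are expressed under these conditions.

Tagatose is absent, so KulH is active.
With repressor KulH bound, *purL* is not transcribed.
→ *purL* is OFF.
Ni²⁺ is absent, so PurB is inactive.
With no repressor bound, *orvH* is transcribed.
→ *orvH* is ON.
Cu²⁺ is present, so GorM is active.
JovC is produced constitutively and is active.
With repressor GorM bound, *purQ* is not transcribed.
→ *purQ* is OFF.
Fuculose is present, so DulK is active.
No repressor is bound and DulK is active, so *ulmC* is transcribed.
So UlmC is produced and active.
With repressor UlmC bound, *dulL* is not transcribed.
→ *dulL* is OFF.
1 of the 4 genes is transcribed.

1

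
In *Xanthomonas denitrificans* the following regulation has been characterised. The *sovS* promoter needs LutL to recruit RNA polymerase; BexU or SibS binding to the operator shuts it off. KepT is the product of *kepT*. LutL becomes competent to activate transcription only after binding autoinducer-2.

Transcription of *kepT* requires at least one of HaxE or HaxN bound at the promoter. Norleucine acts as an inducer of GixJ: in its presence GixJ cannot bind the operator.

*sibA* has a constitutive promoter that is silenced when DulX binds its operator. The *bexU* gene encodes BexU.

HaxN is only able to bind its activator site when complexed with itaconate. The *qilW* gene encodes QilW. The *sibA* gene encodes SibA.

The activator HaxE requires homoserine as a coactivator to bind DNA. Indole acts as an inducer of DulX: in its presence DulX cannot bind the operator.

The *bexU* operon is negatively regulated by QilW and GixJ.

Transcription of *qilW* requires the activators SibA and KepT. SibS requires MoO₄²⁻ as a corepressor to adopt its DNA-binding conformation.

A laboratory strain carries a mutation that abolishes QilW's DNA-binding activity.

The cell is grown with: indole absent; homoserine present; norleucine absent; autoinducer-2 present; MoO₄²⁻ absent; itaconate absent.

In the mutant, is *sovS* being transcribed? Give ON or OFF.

ON

QilW is non-functional in this strain, so it has no effect.
Norleucine is absent, so GixJ is active.
With repressor GixJ bound, *bexU* is not transcribed.
So BexU is not produced.
MoO₄²⁻ is absent, so SibS is inactive.
Autoinducer-2 is present, so LutL is active.
No repressor is bound and LutL is active, so *sovS* is transcribed.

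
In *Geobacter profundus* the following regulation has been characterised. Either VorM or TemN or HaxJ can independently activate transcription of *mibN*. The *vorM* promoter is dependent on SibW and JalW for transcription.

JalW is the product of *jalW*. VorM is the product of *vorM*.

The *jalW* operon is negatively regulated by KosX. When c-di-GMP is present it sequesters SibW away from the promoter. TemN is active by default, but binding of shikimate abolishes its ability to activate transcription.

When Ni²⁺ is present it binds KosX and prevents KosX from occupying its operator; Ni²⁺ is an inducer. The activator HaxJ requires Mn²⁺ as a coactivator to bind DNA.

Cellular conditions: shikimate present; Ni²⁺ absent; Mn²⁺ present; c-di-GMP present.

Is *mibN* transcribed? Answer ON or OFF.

c-di-GMP is present, so SibW is inactive.
Ni²⁺ is absent, so KosX is active.
With repressor KosX bound, *jalW* is not transcribed.
So JalW is not produced.
Required activator SibW is absent, so *vorM* is not transcribed.
So VorM is not produced.
Shikimate is present, so TemN is inactive.
Mn²⁺ is present, so HaxJ is active.
Activator HaxJ is present, so *mibN* is transcribed.

ON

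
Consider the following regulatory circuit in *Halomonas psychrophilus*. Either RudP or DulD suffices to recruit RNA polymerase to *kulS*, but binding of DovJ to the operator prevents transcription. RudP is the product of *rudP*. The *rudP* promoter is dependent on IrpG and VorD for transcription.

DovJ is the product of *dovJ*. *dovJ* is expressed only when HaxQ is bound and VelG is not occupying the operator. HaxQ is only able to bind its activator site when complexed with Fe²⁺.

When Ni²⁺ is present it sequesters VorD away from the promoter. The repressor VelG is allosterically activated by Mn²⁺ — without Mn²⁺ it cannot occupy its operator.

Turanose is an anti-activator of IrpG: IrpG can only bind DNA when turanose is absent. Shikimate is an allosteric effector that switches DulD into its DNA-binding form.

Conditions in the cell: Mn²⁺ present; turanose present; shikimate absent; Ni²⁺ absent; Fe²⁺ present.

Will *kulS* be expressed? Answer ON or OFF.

Fe²⁺ is present, so HaxQ is active.
Mn²⁺ is present, so VelG is active.
With repressor VelG bound, *dovJ* is not transcribed.
So DovJ is not produced.
Turanose is present, so IrpG is inactive.
Ni²⁺ is absent, so VorD is active.
Required activator IrpG is absent, so *rudP* is not transcribed.
So RudP is not produced.
Shikimate is absent, so DulD is inactive.
No activator is available at the *kulS* promoter, so *kulS* is not transcribed.

OFF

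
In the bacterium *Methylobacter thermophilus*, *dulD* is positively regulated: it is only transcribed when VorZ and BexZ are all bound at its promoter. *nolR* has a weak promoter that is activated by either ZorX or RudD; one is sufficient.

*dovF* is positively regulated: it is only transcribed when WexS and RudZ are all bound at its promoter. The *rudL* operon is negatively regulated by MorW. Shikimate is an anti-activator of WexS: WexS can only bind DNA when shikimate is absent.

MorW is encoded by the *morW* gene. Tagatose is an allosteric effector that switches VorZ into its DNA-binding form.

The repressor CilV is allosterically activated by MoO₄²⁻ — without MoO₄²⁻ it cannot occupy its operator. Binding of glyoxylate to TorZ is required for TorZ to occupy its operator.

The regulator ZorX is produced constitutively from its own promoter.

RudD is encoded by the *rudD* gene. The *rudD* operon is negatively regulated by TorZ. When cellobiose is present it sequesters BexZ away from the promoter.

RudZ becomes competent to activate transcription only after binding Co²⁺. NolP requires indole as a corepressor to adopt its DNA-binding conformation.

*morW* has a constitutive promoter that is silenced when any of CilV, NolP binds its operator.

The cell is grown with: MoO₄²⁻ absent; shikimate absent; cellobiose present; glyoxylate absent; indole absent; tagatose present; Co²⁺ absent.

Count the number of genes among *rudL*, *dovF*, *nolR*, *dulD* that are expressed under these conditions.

MoO₄²⁻ is absent, so CilV is inactive.
Indole is absent, so NolP is inactive.
With no repressor bound, *morW* is transcribed.
So MorW is produced and active.
With repressor MorW bound, *rudL* is not transcribed.
→ *rudL* is OFF.
Shikimate is absent, so WexS is active.
Co²⁺ is absent, so RudZ is inactive.
Required activator RudZ is absent, so *dovF* is not transcribed.
→ *dovF* is OFF.
ZorX is produced constitutively and is active.
Glyoxylate is absent, so TorZ is inactive.
With no repressor bound, *rudD* is transcribed.
So RudD is produced and active.
Activator ZorX is present, so *nolR* is transcribed.
→ *nolR* is ON.
Tagatose is present, so VorZ is active.
Cellobiose is present, so BexZ is inactive.
Required activator BexZ is absent, so *dulD* is not transcribed.
→ *dulD* is OFF.
1 of the 4 genes is transcribed.

1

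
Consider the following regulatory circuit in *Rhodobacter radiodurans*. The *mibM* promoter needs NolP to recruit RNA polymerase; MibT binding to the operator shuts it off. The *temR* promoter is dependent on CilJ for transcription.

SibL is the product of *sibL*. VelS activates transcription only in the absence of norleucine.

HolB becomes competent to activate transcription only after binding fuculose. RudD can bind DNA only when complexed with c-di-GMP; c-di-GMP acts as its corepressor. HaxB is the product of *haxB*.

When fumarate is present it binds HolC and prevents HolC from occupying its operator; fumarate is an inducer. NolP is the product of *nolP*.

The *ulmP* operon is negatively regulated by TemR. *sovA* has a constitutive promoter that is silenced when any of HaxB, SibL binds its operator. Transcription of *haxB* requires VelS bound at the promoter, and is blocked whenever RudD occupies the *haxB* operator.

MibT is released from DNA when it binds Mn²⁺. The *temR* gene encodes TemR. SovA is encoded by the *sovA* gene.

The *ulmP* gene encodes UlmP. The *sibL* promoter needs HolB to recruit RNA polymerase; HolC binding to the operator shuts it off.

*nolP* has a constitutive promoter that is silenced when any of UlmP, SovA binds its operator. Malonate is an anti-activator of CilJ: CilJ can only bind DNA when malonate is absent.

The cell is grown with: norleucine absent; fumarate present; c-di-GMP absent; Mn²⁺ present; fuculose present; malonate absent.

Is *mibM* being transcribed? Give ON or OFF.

Mn²⁺ is present, so MibT is inactive.
Malonate is absent, so CilJ is active.
No repressor is bound and CilJ is active, so *temR* is transcribed.
So TemR is produced and active.
With repressor TemR bound, *ulmP* is not transcribed.
So UlmP is not produced.
Norleucine is absent, so VelS is active.
c-di-GMP is absent, so RudD is inactive.
No repressor is bound and VelS is active, so *haxB* is transcribed.
So HaxB is produced and active.
Fumarate is present, so HolC is inactive.
Fuculose is present, so HolB is active.
No repressor is bound and HolB is active, so *sibL* is transcribed.
So SibL is produced and active.
With repressor HaxB bound, *sovA* is not transcribed.
So SovA is not produced.
With no repressor bound, *nolP* is transcribed.
So NolP is produced and active.
No repressor is bound and NolP is active, so *mibM* is transcribed.

ON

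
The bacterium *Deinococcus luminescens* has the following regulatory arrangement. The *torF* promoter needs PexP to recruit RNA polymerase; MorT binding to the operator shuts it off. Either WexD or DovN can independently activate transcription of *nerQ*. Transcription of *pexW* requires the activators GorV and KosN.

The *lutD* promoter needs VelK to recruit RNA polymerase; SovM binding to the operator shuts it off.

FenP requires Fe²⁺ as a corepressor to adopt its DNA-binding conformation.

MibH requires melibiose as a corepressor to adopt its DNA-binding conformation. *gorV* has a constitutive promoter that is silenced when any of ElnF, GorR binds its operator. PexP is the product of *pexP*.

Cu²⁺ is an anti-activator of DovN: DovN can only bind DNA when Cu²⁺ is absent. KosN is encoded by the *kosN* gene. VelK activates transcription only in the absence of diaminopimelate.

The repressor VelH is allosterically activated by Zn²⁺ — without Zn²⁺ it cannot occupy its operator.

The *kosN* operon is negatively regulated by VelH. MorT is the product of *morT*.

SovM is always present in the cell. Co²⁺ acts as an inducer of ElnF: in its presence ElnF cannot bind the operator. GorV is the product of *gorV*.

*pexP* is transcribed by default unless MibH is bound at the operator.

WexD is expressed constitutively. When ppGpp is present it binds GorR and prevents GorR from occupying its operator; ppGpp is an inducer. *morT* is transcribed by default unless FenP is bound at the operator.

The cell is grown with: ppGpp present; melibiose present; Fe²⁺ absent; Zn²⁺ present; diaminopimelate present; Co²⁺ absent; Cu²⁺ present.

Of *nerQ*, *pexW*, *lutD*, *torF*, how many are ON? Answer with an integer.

WexD is produced constitutively and is active.
Cu²⁺ is present, so DovN is inactive.
Activator WexD is present, so *nerQ* is transcribed.
→ *nerQ* is ON.
Co²⁺ is absent, so ElnF is active.
ppGpp is present, so GorR is inactive.
With repressor ElnF bound, *gorV* is not transcribed.
So GorV is not produced.
Zn²⁺ is present, so VelH is active.
With repressor VelH bound, *kosN* is not transcribed.
So KosN is not produced.
Required activator GorV is absent, so *pexW* is not transcribed.
→ *pexW* is OFF.
Diaminopimelate is present, so VelK is inactive.
SovM is produced constitutively and is active.
With repressor SovM bound, *lutD* is not transcribed.
→ *lutD* is OFF.
Melibiose is present, so MibH is active.
With repressor MibH bound, *pexP* is not transcribed.
So PexP is not produced.
Fe²⁺ is absent, so FenP is inactive.
With no repressor bound, *morT* is transcribed.
So MorT is produced and active.
With repressor MorT bound, *torF* is not transcribed.
→ *torF* is OFF.
1 of the 4 genes is transcribed.

1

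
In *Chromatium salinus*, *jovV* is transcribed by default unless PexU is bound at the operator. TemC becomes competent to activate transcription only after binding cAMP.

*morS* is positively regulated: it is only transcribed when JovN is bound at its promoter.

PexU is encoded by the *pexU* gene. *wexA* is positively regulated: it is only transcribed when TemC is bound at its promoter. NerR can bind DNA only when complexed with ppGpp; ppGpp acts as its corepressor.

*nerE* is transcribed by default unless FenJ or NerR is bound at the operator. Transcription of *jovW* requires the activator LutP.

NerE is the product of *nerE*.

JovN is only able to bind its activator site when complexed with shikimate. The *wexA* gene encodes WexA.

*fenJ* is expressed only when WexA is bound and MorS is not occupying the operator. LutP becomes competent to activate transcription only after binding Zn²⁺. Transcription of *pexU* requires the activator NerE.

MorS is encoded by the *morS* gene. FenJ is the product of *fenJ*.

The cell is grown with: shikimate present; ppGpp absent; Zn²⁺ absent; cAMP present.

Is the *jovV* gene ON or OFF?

cAMP is present, so TemC is active.
No repressor is bound and TemC is active, so *wexA* is transcribed.
So WexA is produced and active.
Shikimate is present, so JovN is active.
No repressor is bound and JovN is active, so *morS* is transcribed.
So MorS is produced and active.
With repressor MorS bound, *fenJ* is not transcribed.
So FenJ is not produced.
ppGpp is absent, so NerR is inactive.
With no repressor bound, *nerE* is transcribed.
So NerE is produced and active.
No repressor is bound and NerE is active, so *pexU* is transcribed.
So PexU is produced and active.
With repressor PexU bound, *jovV* is not transcribed.

OFF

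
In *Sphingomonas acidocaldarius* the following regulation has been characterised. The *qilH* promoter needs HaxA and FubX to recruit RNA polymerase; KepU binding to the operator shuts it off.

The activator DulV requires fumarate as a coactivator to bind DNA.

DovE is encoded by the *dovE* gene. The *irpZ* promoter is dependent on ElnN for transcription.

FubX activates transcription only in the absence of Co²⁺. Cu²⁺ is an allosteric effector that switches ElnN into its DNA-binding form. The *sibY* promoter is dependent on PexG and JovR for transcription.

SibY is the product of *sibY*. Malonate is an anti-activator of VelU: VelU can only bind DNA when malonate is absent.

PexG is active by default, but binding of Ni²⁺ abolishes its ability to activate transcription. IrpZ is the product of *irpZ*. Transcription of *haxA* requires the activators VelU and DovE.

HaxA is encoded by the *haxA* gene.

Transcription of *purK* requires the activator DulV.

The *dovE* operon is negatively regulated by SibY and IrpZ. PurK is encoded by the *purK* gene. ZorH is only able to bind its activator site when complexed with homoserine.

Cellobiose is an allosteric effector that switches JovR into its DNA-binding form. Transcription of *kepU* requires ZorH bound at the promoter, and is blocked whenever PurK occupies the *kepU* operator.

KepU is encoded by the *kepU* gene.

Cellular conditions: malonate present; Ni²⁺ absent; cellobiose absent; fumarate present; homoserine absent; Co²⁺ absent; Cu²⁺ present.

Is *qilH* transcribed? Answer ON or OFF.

OFF

Malonate is present, so VelU is inactive.
Ni²⁺ is absent, so PexG is active.
Cellobiose is absent, so JovR is inactive.
Required activator JovR is absent, so *sibY* is not transcribed.
So SibY is not produced.
Cu²⁺ is present, so ElnN is active.
No repressor is bound and ElnN is active, so *irpZ* is transcribed.
So IrpZ is produced and active.
With repressor IrpZ bound, *dovE* is not transcribed.
So DovE is not produced.
Required activator VelU is absent, so *haxA* is not transcribed.
So HaxA is not produced.
Homoserine is absent, so ZorH is inactive.
Fumarate is present, so DulV is active.
No repressor is bound and DulV is active, so *purK* is transcribed.
So PurK is produced and active.
With repressor PurK bound, *kepU* is not transcribed.
So KepU is not produced.
Co²⁺ is absent, so FubX is active.
Required activator HaxA is absent, so *qilH* is not transcribed.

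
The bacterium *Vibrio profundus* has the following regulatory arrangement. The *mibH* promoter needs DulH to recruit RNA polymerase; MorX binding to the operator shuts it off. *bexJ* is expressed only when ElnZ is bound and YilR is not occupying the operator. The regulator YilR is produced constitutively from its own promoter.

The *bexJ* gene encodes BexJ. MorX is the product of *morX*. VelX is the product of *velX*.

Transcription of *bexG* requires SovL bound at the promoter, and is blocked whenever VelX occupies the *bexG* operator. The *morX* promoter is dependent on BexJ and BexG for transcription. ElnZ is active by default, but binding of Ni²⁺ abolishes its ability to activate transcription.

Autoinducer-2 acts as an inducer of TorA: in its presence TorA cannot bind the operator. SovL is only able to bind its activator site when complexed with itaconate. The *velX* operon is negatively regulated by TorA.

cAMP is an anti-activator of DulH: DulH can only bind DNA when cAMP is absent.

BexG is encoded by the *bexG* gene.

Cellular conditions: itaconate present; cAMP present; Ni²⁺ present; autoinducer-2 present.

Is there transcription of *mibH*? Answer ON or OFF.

OFF

YilR is produced constitutively and is active.
Ni²⁺ is present, so ElnZ is inactive.
With repressor YilR bound, *bexJ* is not transcribed.
So BexJ is not produced.
Autoinducer-2 is present, so TorA is inactive.
With no repressor bound, *velX* is transcribed.
So VelX is produced and active.
Itaconate is present, so SovL is active.
With repressor VelX bound, *bexG* is not transcribed.
So BexG is not produced.
Required activator BexJ is absent, so *morX* is not transcribed.
So MorX is not produced.
cAMP is present, so DulH is inactive.
Required activator DulH is absent, so *mibH* is not transcribed.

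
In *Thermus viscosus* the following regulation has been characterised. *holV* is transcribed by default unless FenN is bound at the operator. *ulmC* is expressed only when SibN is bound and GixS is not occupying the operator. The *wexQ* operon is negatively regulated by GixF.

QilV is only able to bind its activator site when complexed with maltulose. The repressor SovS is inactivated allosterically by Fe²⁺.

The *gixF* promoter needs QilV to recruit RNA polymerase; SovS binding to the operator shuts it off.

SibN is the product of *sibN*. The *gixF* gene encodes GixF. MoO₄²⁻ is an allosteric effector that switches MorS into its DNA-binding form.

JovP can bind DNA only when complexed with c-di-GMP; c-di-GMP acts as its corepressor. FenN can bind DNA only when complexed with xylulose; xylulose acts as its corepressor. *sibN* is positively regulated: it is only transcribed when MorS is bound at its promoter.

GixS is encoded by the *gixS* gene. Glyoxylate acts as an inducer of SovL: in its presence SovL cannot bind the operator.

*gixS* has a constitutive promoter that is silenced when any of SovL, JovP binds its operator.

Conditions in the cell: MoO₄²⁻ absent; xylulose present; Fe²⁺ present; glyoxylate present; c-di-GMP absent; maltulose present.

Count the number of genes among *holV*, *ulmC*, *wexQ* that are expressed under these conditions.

0

Xylulose is present, so FenN is active.
With repressor FenN bound, *holV* is not transcribed.
→ *holV* is OFF.
MoO₄²⁻ is absent, so MorS is inactive.
Required activator MorS is absent, so *sibN* is not transcribed.
So SibN is not produced.
Glyoxylate is present, so SovL is inactive.
c-di-GMP is absent, so JovP is inactive.
With no repressor bound, *gixS* is transcribed.
So GixS is produced and active.
With repressor GixS bound, *ulmC* is not transcribed.
→ *ulmC* is OFF.
Fe²⁺ is present, so SovS is inactive.
Maltulose is present, so QilV is active.
No repressor is bound and QilV is active, so *gixF* is transcribed.
So GixF is produced and active.
With repressor GixF bound, *wexQ* is not transcribed.
→ *wexQ* is OFF.
0 of the 3 genes are transcribed.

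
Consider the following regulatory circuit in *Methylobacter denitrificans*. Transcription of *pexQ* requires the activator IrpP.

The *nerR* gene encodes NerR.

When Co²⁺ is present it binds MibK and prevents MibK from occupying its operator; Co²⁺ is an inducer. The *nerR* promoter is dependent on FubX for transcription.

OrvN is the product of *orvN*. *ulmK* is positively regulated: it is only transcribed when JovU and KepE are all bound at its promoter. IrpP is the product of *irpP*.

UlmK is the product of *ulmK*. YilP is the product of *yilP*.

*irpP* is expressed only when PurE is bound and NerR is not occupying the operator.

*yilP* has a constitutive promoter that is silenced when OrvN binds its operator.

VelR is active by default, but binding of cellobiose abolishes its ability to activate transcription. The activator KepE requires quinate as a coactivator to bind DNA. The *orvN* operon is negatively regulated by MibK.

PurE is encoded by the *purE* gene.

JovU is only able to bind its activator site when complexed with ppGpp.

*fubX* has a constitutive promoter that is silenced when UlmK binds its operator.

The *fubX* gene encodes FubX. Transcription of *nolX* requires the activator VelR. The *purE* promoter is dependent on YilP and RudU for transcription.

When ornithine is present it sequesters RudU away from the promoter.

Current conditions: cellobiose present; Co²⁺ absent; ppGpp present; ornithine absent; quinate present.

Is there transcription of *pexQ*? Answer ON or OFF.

ON

Co²⁺ is absent, so MibK is active.
With repressor MibK bound, *orvN* is not transcribed.
So OrvN is not produced.
With no repressor bound, *yilP* is transcribed.
So YilP is produced and active.
Ornithine is absent, so RudU is active.
No repressor is bound and YilP and RudU are active, so *purE* is transcribed.
So PurE is produced and active.
ppGpp is present, so JovU is active.
Quinate is present, so KepE is active.
No repressor is bound and JovU and KepE are active, so *ulmK* is transcribed.
So UlmK is produced and active.
With repressor UlmK bound, *fubX* is not transcribed.
So FubX is not produced.
Required activator FubX is absent, so *nerR* is not transcribed.
So NerR is not produced.
No repressor is bound and PurE is active, so *irpP* is transcribed.
So IrpP is produced and active.
No repressor is bound and IrpP is active, so *pexQ* is transcribed.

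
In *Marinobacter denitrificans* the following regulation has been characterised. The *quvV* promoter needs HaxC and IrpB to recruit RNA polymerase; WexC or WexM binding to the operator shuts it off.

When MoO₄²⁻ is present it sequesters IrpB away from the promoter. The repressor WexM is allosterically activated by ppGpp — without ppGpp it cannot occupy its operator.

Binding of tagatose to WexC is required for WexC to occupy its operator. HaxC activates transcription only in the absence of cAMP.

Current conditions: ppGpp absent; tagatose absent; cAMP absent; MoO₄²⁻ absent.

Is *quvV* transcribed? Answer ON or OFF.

Tagatose is absent, so WexC is inactive.
cAMP is absent, so HaxC is active.
MoO₄²⁻ is absent, so IrpB is active.
ppGpp is absent, so WexM is inactive.
No repressor is bound and HaxC and IrpB are active, so *quvV* is transcribed.

ON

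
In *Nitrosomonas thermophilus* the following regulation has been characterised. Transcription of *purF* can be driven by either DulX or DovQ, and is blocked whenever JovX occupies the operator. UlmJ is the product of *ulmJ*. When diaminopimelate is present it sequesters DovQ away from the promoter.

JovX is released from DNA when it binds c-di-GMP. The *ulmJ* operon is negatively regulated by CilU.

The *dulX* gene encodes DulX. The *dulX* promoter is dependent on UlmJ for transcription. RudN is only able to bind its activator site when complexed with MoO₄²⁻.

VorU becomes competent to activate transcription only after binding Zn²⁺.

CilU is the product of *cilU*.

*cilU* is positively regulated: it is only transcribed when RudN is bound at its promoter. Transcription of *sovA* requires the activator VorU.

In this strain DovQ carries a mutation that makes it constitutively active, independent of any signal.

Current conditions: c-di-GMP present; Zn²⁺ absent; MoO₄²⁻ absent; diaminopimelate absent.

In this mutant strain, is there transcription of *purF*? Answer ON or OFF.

ON

MoO₄²⁻ is absent, so RudN is inactive.
Required activator RudN is absent, so *cilU* is not transcribed.
So CilU is not produced.
With no repressor bound, *ulmJ* is transcribed.
So UlmJ is produced and active.
No repressor is bound and UlmJ is active, so *dulX* is transcribed.
So DulX is produced and active.
c-di-GMP is present, so JovX is inactive.
DovQ is constitutively active in this strain.
Activator DulX is present, so *purF* is transcribed.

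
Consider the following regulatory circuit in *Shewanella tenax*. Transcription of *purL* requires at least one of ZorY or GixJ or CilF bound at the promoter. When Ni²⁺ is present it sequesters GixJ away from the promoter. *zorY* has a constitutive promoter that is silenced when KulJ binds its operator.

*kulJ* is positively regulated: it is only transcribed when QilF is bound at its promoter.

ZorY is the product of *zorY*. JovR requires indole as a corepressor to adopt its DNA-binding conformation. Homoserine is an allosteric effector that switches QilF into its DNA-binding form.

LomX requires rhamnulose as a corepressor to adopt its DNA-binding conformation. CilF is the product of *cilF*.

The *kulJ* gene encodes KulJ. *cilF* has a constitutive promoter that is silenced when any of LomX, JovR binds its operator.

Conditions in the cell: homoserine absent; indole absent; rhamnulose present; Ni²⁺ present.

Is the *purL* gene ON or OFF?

ON

Homoserine is absent, so QilF is inactive.
Required activator QilF is absent, so *kulJ* is not transcribed.
So KulJ is not produced.
With no repressor bound, *zorY* is transcribed.
So ZorY is produced and active.
Ni²⁺ is present, so GixJ is inactive.
Rhamnulose is present, so LomX is active.
Indole is absent, so JovR is inactive.
With repressor LomX bound, *cilF* is not transcribed.
So CilF is not produced.
Activator ZorY is present, so *purL* is transcribed.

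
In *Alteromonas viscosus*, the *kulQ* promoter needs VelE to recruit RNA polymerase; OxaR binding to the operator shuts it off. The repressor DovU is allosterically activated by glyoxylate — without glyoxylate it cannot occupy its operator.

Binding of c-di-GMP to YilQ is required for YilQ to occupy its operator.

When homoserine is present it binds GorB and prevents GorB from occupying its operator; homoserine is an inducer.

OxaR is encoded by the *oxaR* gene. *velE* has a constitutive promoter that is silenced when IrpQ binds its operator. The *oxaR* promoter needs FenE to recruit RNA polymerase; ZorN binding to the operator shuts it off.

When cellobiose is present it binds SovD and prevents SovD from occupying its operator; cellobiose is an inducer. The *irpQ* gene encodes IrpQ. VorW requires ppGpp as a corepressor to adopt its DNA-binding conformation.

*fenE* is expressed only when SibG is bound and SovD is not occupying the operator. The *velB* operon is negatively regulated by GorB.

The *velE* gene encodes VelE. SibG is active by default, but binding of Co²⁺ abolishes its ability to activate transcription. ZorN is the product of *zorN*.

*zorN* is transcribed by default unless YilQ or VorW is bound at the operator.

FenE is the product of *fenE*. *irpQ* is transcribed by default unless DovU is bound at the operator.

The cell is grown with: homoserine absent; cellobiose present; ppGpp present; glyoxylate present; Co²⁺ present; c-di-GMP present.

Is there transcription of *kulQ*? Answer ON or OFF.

c-di-GMP is present, so YilQ is active.
ppGpp is present, so VorW is active.
With repressor YilQ bound, *zorN* is not transcribed.
So ZorN is not produced.
Co²⁺ is present, so SibG is inactive.
Cellobiose is present, so SovD is inactive.
Required activator SibG is absent, so *fenE* is not transcribed.
So FenE is not produced.
Required activator FenE is absent, so *oxaR* is not transcribed.
So OxaR is not produced.
Glyoxylate is present, so DovU is active.
With repressor DovU bound, *irpQ* is not transcribed.
So IrpQ is not produced.
With no repressor bound, *velE* is transcribed.
So VelE is produced and active.
No repressor is bound and VelE is active, so *kulQ* is transcribed.

ON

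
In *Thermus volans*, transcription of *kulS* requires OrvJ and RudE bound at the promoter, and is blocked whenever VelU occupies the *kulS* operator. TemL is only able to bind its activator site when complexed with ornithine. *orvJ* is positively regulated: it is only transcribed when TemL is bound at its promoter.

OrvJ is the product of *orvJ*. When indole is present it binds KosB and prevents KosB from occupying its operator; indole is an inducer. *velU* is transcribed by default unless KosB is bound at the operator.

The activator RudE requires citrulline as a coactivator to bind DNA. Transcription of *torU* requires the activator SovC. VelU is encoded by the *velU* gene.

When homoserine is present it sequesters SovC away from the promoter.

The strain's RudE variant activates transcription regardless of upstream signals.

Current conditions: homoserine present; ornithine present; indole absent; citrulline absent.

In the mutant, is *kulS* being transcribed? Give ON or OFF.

Ornithine is present, so TemL is active.
No repressor is bound and TemL is active, so *orvJ* is transcribed.
So OrvJ is produced and active.
Indole is absent, so KosB is active.
With repressor KosB bound, *velU* is not transcribed.
So VelU is not produced.
RudE is constitutively active in this strain.
No repressor is bound and OrvJ and RudE are active, so *kulS* is transcribed.

ON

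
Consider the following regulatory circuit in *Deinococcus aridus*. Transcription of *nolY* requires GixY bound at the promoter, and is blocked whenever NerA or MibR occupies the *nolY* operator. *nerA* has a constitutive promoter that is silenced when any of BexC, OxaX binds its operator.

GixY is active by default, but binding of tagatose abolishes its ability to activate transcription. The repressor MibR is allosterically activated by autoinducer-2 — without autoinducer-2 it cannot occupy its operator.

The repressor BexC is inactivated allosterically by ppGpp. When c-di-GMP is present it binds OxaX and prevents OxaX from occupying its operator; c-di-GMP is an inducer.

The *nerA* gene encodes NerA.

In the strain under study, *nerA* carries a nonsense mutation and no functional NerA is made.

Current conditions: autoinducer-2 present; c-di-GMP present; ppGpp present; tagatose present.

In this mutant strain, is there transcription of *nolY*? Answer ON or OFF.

Tagatose is present, so GixY is inactive.
NerA is non-functional in this strain, so it has no effect.
Autoinducer-2 is present, so MibR is active.
With repressor MibR bound, *nolY* is not transcribed.

OFF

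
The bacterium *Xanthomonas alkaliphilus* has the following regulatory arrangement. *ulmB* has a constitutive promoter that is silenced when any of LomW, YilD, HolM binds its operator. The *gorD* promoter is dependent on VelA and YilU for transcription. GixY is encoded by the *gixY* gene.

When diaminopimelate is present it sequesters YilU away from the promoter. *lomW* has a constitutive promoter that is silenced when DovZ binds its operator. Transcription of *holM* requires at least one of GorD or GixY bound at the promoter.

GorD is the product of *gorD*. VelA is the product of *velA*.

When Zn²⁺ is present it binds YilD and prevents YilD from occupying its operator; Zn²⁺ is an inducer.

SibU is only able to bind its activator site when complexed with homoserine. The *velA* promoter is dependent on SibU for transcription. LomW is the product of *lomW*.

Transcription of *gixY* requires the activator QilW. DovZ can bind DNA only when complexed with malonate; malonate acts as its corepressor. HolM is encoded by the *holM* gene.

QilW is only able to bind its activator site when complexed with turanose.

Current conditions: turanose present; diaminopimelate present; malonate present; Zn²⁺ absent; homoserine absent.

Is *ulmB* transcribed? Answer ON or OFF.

Malonate is present, so DovZ is active.
With repressor DovZ bound, *lomW* is not transcribed.
So LomW is not produced.
Zn²⁺ is absent, so YilD is active.
Homoserine is absent, so SibU is inactive.
Required activator SibU is absent, so *velA* is not transcribed.
So VelA is not produced.
Diaminopimelate is present, so YilU is inactive.
Required activator VelA is absent, so *gorD* is not transcribed.
So GorD is not produced.
Turanose is present, so QilW is active.
No repressor is bound and QilW is active, so *gixY* is transcribed.
So GixY is produced and active.
Activator GixY is present, so *holM* is transcribed.
So HolM is produced and active.
With repressor YilD bound, *ulmB* is not transcribed.

OFF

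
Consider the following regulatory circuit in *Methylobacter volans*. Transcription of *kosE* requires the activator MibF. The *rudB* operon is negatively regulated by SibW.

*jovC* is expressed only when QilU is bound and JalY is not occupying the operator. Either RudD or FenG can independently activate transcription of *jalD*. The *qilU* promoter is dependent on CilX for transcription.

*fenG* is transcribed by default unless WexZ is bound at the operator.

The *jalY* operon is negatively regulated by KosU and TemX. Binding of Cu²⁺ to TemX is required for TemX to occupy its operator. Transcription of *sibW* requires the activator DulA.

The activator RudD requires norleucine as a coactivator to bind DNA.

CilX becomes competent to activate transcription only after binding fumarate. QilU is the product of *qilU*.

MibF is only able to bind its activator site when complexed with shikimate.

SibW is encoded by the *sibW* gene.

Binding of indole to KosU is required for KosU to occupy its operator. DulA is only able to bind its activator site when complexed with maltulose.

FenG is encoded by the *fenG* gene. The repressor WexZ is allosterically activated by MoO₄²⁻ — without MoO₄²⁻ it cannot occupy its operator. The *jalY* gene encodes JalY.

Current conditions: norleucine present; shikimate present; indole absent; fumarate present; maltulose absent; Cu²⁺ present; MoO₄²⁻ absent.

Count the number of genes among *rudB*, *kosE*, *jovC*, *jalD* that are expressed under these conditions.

Maltulose is absent, so DulA is inactive.
Required activator DulA is absent, so *sibW* is not transcribed.
So SibW is not produced.
With no repressor bound, *rudB* is transcribed.
→ *rudB* is ON.
Shikimate is present, so MibF is active.
No repressor is bound and MibF is active, so *kosE* is transcribed.
→ *kosE* is ON.
Indole is absent, so KosU is inactive.
Cu²⁺ is present, so TemX is active.
With repressor TemX bound, *jalY* is not transcribed.
So JalY is not produced.
Fumarate is present, so CilX is active.
No repressor is bound and CilX is active, so *qilU* is transcribed.
So QilU is produced and active.
No repressor is bound and QilU is active, so *jovC* is transcribed.
→ *jovC* is ON.
Norleucine is present, so RudD is active.
MoO₄²⁻ is absent, so WexZ is inactive.
With no repressor bound, *fenG* is transcribed.
So FenG is produced and active.
Activator RudD is present, so *jalD* is transcribed.
→ *jalD* is ON.
4 of the 4 genes are transcribed.

4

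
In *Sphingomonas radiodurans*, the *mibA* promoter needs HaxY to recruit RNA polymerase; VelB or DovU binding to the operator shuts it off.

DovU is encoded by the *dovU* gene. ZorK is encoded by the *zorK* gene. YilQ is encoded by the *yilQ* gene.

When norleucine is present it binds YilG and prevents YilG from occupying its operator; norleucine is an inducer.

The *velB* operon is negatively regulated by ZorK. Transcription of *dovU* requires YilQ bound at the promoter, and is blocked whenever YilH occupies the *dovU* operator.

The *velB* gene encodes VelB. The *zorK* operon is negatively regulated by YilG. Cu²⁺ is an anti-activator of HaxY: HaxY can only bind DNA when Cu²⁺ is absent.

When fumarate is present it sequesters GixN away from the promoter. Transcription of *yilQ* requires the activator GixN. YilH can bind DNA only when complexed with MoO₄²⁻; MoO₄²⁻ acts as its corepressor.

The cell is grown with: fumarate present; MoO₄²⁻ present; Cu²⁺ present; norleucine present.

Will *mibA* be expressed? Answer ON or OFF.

OFF

Norleucine is present, so YilG is inactive.
With no repressor bound, *zorK* is transcribed.
So ZorK is produced and active.
With repressor ZorK bound, *velB* is not transcribed.
So VelB is not produced.
Cu²⁺ is present, so HaxY is inactive.
MoO₄²⁻ is present, so YilH is active.
Fumarate is present, so GixN is inactive.
Required activator GixN is absent, so *yilQ* is not transcribed.
So YilQ is not produced.
With repressor YilH bound, *dovU* is not transcribed.
So DovU is not produced.
Required activator HaxY is absent, so *mibA* is not transcribed.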